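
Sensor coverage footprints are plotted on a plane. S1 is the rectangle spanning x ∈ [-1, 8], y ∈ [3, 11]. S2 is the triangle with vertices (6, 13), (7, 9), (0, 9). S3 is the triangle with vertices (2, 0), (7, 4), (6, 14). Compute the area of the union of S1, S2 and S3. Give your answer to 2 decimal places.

80.10

By inclusion–exclusion:
Individual areas: |S1| = 72, |S2| = 14, |S3| = 27.
|S1∩S2| = 10.5.
|S1∩S3| = 20.925.
|S2∩S3| = 4.5616.
|S1∩S2∩S3| = 3.0857.
|S1 ∪ S2 ∪ S3| = 113 − 35.9866 + 3.0857 = 80.10.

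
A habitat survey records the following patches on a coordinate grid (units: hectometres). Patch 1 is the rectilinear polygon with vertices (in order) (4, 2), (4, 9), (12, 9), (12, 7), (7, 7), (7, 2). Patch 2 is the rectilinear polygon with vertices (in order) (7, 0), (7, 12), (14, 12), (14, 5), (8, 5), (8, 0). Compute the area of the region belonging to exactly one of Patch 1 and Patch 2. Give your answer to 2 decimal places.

65.00

|Patch 1| = 31, |Patch 2| = 54, |Patch 1∩Patch 2| = 10.
|Patch 1 △ Patch 2| = |Patch 1| + |Patch 2| − 2·|Patch 1∩Patch 2| = 31 + 54 − 20 = 65.00.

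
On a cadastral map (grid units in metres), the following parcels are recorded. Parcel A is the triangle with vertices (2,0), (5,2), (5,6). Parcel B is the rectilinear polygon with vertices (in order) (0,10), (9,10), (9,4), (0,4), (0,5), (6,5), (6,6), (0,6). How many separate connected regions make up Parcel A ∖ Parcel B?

2

Parcel A ∖ Parcel B splits into 2 disjoint pieces (area 5, area 0.25).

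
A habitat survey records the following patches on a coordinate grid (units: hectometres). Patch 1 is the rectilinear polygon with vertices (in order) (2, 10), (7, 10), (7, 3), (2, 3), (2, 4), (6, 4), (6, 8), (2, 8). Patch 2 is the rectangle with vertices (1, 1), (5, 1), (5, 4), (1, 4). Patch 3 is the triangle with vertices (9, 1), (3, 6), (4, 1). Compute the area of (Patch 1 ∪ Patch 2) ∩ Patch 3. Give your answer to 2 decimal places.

4.90

The region (Patch 1 ∪ Patch 2) ∩ Patch 3 is the polygon with vertices (5,3), (5,1), (4,1), (3.4,4), (5,4), (5.4,4), (6.6,3).
By the shoelace formula its area is 4.90.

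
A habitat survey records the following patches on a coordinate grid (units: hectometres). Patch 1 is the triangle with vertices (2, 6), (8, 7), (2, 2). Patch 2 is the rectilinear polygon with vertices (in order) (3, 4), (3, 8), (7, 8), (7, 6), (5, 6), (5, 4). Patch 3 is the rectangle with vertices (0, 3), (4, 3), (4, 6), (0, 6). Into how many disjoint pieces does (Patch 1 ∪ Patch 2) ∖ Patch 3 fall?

(Patch 1 ∪ Patch 2) ∖ Patch 3 splits into 2 disjoint pieces (area 11.8333, area 0.6).

2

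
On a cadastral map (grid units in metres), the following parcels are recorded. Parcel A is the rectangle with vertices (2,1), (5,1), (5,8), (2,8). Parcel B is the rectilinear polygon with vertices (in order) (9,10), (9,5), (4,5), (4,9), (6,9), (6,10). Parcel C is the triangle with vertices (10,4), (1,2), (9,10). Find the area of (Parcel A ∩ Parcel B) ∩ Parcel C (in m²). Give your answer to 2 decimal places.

0.50

The region (Parcel A ∩ Parcel B) ∩ Parcel C is the polygon with vertices (5,5), (4,5), (5,6).
By the shoelace formula its area is 0.50.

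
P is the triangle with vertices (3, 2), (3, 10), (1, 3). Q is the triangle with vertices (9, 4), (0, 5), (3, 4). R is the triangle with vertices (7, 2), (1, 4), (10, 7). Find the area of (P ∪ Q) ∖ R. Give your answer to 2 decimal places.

|P ∪ Q| = 10.2428.
|(P ∪ Q) ∩ R| = 3.2725.
|(P ∪ Q) ∖ R| = 10.2428 − 3.2725 = 6.97.

6.97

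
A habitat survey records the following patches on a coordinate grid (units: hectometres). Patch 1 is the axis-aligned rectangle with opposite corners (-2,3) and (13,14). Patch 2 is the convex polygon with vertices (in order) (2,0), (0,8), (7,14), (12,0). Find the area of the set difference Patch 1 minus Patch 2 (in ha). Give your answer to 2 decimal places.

|Patch 1| = 165, |Patch 1∩Patch 2| = 74.4821.
|Patch 1 ∖ Patch 2| = |Patch 1| − |Patch 1∩Patch 2| = 165 − 74.4821 = 90.52.

90.52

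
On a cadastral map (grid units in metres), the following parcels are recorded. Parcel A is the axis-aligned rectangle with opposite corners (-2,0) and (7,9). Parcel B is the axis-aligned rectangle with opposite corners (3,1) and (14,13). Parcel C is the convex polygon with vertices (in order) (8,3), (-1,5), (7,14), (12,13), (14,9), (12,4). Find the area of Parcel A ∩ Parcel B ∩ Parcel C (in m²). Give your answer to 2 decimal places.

The intersection is the polygon with vertices (7,3.222), (3,4.111), (3,9), (7,9).
By the shoelace formula its area is 21.33.

21.33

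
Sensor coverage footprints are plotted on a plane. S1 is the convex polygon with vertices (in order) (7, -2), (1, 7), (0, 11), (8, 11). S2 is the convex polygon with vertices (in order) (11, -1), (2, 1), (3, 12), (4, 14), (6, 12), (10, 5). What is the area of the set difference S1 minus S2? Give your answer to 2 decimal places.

|S1| = 59.5, |S1∩S2| = 45.9096.
|S1 ∖ S2| = |S1| − |S1∩S2| = 59.5 − 45.9096 = 13.59.

13.59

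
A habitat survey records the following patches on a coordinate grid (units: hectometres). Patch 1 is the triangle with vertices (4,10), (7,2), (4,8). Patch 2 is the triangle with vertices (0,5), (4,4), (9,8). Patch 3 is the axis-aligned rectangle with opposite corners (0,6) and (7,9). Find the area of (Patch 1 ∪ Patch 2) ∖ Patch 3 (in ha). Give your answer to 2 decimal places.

8.79

|Patch 1 ∪ Patch 2| = 12.8103.
|(Patch 1 ∪ Patch 2) ∩ Patch 3| = 4.0247.
|(Patch 1 ∪ Patch 2) ∖ Patch 3| = 12.8103 − 4.0247 = 8.79.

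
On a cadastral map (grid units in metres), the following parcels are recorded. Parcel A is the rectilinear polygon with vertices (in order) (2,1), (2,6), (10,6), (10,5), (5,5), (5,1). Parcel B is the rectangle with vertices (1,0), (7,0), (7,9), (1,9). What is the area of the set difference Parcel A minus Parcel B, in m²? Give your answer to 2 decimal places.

3.00

|Parcel A| = 20, |Parcel A∩Parcel B| = 17.
|Parcel A ∖ Parcel B| = |Parcel A| − |Parcel A∩Parcel B| = 20 − 17 = 3.00.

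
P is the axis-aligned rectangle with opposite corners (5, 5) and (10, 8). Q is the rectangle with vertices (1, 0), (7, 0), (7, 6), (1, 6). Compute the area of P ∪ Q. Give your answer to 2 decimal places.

By inclusion–exclusion:
Individual areas: |P| = 15, |Q| = 36.
|P∩Q|: x∈[5,7], y∈[5,6] → 2·1 = 2.
|P ∪ Q| = 51 − 2 = 49.00.

49.00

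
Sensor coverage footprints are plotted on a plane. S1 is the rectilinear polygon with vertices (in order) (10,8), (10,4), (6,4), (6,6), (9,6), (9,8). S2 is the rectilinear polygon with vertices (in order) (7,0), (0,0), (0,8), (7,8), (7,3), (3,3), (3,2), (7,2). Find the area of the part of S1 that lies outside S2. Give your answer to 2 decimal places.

8.00

|S1| = 10, |S1∩S2| = 2.
|S1 ∖ S2| = |S1| − |S1∩S2| = 10 − 2 = 8.00.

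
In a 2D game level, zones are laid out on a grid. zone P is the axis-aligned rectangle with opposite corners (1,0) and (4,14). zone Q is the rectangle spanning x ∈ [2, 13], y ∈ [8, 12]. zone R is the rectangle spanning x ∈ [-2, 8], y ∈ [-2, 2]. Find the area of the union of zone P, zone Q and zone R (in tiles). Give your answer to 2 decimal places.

112.00

By inclusion–exclusion:
Individual areas: |zone P| = 42, |zone Q| = 44, |zone R| = 40.
|zone P∩zone Q|: x∈[2,4], y∈[8,12] → 2·4 = 8.
|zone P∩zone R|: x∈[1,4], y∈[0,2] → 3·2 = 6.
|zone Q∩zone R| = 0 (no overlap).
|zone P∩zone Q∩zone R| = 0.
|zone P ∪ zone Q ∪ zone R| = 126 − 14 + 0 = 112.00.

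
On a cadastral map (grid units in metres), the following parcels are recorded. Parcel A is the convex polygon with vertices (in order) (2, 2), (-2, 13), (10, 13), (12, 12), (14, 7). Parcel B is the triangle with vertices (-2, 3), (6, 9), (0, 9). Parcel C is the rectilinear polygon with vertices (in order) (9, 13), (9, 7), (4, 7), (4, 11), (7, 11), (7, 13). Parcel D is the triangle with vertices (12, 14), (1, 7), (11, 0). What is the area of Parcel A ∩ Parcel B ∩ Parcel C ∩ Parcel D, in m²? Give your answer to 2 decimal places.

1.49

The intersection is the polygon with vertices (4,7.5), (4,8.909), (4.143,9), (6,9).
By the shoelace formula its area is 1.49.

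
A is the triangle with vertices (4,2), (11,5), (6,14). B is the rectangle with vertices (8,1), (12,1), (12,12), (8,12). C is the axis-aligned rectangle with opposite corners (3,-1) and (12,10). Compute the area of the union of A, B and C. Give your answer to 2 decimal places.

By inclusion–exclusion:
Individual areas: |A| = 39, |B| = 44, |C| = 99.
|A∩B| = 10.0286.
|A∩C| = 33.2222.
|B∩C|: x∈[8,12], y∈[1,10] → 4·9 = 36.
|A∩B∩C| = 9.9841.
|A ∪ B ∪ C| = 182 − 79.2508 + 9.9841 = 112.73.

112.73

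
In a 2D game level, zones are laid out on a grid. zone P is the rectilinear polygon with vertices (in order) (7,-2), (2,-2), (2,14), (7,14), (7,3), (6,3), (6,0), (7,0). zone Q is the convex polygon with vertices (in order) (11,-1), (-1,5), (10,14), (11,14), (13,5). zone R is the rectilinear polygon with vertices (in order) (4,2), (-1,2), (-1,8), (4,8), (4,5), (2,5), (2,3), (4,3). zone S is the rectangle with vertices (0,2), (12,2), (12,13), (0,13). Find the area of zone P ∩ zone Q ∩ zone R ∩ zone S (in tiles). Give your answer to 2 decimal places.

6.07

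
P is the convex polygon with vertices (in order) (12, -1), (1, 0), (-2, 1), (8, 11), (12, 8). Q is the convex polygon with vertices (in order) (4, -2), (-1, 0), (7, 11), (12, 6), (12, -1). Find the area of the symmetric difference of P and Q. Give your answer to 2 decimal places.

|P| = 102, |Q| = 103.5, |P∩Q| = 89.8801.
|P △ Q| = |P| + |Q| − 2·|P∩Q| = 102 + 103.5 − 179.7602 = 25.74.

25.74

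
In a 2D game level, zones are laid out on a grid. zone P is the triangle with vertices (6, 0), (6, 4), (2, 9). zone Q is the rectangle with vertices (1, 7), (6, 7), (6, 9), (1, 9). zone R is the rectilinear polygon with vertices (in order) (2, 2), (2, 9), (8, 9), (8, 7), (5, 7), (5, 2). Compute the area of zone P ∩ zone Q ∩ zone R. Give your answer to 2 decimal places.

0.71

The intersection is the polygon with vertices (2.889,7), (2,9), (3.6,7).
By the shoelace formula its area is 0.71.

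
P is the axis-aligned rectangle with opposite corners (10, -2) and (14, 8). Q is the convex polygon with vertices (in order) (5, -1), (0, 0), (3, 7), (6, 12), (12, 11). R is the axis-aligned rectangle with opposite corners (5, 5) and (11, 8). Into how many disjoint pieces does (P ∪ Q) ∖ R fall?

2

(P ∪ Q) ∖ R splits into 2 disjoint pieces (area 37, area 62.375).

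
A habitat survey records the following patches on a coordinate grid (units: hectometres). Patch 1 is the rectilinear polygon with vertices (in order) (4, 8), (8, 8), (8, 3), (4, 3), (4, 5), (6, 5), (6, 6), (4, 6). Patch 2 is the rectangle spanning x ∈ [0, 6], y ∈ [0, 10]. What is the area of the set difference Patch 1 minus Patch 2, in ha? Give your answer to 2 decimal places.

10.00

|Patch 1| = 18, |Patch 1∩Patch 2| = 8.
|Patch 1 ∖ Patch 2| = |Patch 1| − |Patch 1∩Patch 2| = 18 − 8 = 10.00.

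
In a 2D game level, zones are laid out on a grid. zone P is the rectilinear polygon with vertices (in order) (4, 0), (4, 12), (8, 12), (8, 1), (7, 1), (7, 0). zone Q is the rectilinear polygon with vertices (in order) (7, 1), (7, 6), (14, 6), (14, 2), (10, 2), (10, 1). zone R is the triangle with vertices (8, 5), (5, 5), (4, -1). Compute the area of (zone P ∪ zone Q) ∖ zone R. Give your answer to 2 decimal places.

64.25

|zone P ∪ zone Q| = 73.
|(zone P ∪ zone Q) ∩ zone R| = 8.75.
|(zone P ∪ zone Q) ∖ zone R| = 73 − 8.75 = 64.25.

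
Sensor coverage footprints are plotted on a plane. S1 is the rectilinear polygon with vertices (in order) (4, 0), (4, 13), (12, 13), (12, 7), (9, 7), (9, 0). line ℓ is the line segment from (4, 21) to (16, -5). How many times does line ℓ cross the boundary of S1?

2

The segment meets the boundary at (10.462,7), (7.692,13).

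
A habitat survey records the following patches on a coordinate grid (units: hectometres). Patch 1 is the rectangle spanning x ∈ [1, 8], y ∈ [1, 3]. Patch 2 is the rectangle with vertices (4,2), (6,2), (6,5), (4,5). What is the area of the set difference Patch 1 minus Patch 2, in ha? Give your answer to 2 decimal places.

12.00

|Patch 1∩Patch 2|: x∈[4,6], y∈[2,3] → 2·1 = 2.
|Patch 1| = 14.
|Patch 1 ∖ Patch 2| = |Patch 1| − |Patch 1∩Patch 2| = 14 − 2 = 12.00.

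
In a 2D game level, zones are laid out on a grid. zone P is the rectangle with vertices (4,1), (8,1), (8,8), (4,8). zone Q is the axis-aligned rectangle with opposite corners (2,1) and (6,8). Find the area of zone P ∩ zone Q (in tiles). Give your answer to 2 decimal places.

14.00

|zone P∩zone Q|: x∈[4,6], y∈[1,8] → 2·7 = 14.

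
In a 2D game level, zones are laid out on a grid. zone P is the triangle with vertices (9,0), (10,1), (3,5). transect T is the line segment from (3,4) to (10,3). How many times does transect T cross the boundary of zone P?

The segment meets the boundary at (5.333,3.667), (4.448,3.793).

2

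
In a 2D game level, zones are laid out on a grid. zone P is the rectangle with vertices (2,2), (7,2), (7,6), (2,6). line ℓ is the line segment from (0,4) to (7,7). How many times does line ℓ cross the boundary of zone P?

The segment meets the boundary at (4.667,6), (2,4.857).

2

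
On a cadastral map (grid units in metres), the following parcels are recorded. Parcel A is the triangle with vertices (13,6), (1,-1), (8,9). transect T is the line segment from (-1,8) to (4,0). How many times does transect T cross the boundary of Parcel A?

2

The segment meets the boundary at (3.656,0.55), (2.915,1.736).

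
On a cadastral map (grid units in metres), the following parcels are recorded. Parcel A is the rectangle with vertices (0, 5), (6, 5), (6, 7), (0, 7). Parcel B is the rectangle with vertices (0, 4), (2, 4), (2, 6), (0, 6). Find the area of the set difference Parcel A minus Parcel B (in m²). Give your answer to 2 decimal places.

10.00

|Parcel A∩Parcel B|: x∈[0,2], y∈[5,6] → 2·1 = 2.
|Parcel A| = 12.
|Parcel A ∖ Parcel B| = |Parcel A| − |Parcel A∩Parcel B| = 12 − 2 = 10.00.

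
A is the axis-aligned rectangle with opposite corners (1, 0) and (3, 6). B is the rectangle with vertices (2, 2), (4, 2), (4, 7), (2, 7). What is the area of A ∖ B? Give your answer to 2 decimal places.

|A∩B|: x∈[2,3], y∈[2,6] → 1·4 = 4.
|A| = 12.
|A ∖ B| = |A| − |A∩B| = 12 − 4 = 8.00.

8.00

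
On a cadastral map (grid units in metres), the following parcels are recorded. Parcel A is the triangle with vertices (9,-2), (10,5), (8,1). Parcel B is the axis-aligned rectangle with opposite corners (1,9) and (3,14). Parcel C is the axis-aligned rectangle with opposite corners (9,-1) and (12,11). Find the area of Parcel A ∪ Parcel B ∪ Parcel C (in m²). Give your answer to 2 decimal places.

48.57

By inclusion–exclusion:
Individual areas: |Parcel A| = 5, |Parcel B| = 10, |Parcel C| = 36.
|Parcel A∩Parcel B| = 0.
|Parcel A∩Parcel C| = 2.4286.
|Parcel B∩Parcel C| = 0 (no overlap).
|Parcel A∩Parcel B∩Parcel C| = 0.
|Parcel A ∪ Parcel B ∪ Parcel C| = 51 − 2.4286 + 0 = 48.57.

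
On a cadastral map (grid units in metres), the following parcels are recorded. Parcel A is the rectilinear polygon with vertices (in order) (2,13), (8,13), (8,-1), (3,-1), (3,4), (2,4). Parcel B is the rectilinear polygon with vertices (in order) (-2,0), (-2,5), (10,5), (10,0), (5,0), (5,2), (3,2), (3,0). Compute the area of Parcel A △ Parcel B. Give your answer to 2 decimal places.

|Parcel A| = 79, |Parcel B| = 56, |Parcel A∩Parcel B| = 22.
|Parcel A △ Parcel B| = |Parcel A| + |Parcel B| − 2·|Parcel A∩Parcel B| = 79 + 56 − 44 = 91.00.

91.00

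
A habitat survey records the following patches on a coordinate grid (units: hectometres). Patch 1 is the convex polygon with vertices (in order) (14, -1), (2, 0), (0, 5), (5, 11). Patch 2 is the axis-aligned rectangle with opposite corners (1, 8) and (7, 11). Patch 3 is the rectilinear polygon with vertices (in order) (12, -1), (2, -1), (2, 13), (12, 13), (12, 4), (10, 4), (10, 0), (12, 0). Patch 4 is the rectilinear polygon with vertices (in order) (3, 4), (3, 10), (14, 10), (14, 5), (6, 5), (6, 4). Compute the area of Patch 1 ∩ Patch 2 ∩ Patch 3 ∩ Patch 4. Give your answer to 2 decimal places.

6.14

The intersection is the polygon with vertices (7,8), (3,8), (3,8.6), (4.167,10), (5.75,10), (7,8.333).
By the shoelace formula its area is 6.14.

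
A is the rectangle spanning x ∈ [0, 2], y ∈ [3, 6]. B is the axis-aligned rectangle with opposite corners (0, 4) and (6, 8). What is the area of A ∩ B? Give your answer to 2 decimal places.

4.00

|A∩B|: x∈[0,2], y∈[4,6] → 2·2 = 4.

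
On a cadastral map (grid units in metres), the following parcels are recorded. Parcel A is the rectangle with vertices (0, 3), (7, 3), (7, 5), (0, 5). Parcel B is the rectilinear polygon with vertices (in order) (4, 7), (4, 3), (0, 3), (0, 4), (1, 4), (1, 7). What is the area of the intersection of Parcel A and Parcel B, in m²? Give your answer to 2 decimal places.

7.00

The intersection is the polygon with vertices (4,5), (4,3), (0,3), (0,4), (1,4), (1,5).
By the shoelace formula its area is 7.00.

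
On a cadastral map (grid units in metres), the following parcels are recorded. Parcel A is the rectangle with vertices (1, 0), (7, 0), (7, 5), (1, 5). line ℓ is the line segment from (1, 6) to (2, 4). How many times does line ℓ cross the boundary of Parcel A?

The segment meets the boundary at (1.5,5).

1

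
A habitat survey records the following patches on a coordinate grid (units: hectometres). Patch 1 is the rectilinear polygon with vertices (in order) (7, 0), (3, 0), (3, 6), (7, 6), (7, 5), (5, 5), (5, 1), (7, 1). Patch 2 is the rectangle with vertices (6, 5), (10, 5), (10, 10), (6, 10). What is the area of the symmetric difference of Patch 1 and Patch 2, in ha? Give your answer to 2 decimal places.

|Patch 1| = 16, |Patch 2| = 20, |Patch 1∩Patch 2| = 1.
|Patch 1 △ Patch 2| = |Patch 1| + |Patch 2| − 2·|Patch 1∩Patch 2| = 16 + 20 − 2 = 34.00.

34.00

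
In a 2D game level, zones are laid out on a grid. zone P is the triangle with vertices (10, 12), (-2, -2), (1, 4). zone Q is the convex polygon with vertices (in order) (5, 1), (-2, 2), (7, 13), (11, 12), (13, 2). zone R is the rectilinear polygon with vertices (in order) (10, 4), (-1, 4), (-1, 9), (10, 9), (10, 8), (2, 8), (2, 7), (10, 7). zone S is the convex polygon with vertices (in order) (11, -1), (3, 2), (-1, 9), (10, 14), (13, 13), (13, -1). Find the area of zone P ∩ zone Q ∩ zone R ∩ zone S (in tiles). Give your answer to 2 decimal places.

5.94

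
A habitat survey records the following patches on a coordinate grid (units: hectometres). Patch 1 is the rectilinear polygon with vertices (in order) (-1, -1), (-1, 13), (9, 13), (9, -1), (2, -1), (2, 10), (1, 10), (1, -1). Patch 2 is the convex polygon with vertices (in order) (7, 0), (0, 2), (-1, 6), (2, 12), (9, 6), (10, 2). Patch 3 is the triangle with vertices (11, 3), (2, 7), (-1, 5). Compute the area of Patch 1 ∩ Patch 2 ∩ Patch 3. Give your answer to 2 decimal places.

12.34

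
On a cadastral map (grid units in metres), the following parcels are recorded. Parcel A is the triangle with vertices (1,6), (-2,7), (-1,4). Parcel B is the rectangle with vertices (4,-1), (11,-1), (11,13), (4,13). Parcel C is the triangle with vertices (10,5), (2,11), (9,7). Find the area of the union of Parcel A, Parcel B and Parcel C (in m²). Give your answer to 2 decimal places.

By inclusion–exclusion:
Individual areas: |Parcel A| = 4, |Parcel B| = 98, |Parcel C| = 5.
|Parcel A∩Parcel B| = 0.
|Parcel A∩Parcel C| = 0.
|Parcel B∩Parcel C| = 4.6429.
|Parcel A∩Parcel B∩Parcel C| = 0.
|Parcel A ∪ Parcel B ∪ Parcel C| = 107 − 4.6429 + 0 = 102.36.

102.36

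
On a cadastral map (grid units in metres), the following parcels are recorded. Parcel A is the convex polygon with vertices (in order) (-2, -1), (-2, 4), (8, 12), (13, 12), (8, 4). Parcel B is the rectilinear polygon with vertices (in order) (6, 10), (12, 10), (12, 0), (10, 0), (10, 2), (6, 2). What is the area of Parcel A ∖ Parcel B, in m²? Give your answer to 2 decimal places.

60.75

|Parcel A| = 85, |Parcel A∩Parcel B| = 24.25.
|Parcel A ∖ Parcel B| = |Parcel A| − |Parcel A∩Parcel B| = 85 − 24.25 = 60.75.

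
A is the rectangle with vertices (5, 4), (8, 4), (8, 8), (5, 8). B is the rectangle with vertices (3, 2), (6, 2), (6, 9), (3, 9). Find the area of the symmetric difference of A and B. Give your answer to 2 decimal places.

25.00

|A∩B|: x∈[5,6], y∈[4,8] → 1·4 = 4.
|A △ B| = |A| + |B| − 2·|A∩B| = 12 + 21 − 8 = 25.00.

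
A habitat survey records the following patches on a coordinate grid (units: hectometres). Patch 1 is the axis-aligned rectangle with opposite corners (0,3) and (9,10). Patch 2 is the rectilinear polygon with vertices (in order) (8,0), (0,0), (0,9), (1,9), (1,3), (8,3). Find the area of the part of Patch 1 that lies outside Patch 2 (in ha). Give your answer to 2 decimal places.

57.00

|Patch 1| = 63, |Patch 1∩Patch 2| = 6.
|Patch 1 ∖ Patch 2| = |Patch 1| − |Patch 1∩Patch 2| = 63 − 6 = 57.00.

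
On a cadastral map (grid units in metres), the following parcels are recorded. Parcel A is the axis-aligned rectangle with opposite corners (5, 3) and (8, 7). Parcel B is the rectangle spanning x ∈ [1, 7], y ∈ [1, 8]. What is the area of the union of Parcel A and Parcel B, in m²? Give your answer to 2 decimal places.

By inclusion–exclusion:
Individual areas: |Parcel A| = 12, |Parcel B| = 42.
|Parcel A∩Parcel B|: x∈[5,7], y∈[3,7] → 2·4 = 8.
|Parcel A ∪ Parcel B| = 54 − 8 = 46.00.

46.00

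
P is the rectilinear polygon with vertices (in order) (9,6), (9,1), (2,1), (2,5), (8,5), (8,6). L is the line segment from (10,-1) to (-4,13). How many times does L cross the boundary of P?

The segment meets the boundary at (4,5), (8,1).

2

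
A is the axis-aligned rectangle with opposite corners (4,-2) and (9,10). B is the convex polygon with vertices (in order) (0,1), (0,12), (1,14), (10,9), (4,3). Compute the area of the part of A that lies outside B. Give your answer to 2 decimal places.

37.68

|A| = 60, |A∩B| = 22.3222.
|A ∖ B| = |A| − |A∩B| = 60 − 22.3222 = 37.68.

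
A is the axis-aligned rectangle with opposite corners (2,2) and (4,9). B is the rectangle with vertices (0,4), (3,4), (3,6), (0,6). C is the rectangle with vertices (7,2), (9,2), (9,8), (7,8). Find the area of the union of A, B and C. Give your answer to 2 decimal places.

30.00

By inclusion–exclusion:
Individual areas: |A| = 14, |B| = 6, |C| = 12.
|A∩B|: x∈[2,3], y∈[4,6] → 1·2 = 2.
|A∩C| = 0 (no overlap).
|B∩C| = 0 (no overlap).
|A∩B∩C| = 0.
|A ∪ B ∪ C| = 32 − 2 + 0 = 30.00.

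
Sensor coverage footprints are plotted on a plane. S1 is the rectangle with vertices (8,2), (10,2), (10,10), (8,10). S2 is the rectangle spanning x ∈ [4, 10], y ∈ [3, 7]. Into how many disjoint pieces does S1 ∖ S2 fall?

2

S1 ∖ S2 splits into 2 disjoint pieces (area 2, area 6).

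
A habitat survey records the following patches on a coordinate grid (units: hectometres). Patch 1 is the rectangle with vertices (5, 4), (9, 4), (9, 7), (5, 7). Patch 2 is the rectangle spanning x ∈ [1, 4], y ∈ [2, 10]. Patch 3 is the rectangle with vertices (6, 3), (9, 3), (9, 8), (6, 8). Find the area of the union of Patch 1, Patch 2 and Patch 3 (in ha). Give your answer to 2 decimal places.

By inclusion–exclusion:
Individual areas: |Patch 1| = 12, |Patch 2| = 24, |Patch 3| = 15.
|Patch 1∩Patch 2| = 0 (no overlap).
|Patch 1∩Patch 3|: x∈[6,9], y∈[4,7] → 3·3 = 9.
|Patch 2∩Patch 3| = 0 (no overlap).
|Patch 1∩Patch 2∩Patch 3| = 0.
|Patch 1 ∪ Patch 2 ∪ Patch 3| = 51 − 9 + 0 = 42.00.

42.00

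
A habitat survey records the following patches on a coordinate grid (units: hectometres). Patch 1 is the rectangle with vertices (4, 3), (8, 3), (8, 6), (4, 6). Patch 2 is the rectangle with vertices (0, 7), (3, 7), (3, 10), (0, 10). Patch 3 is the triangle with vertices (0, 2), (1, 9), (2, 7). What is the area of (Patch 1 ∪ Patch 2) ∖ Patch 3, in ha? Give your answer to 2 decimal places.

|Patch 1 ∪ Patch 2| = 21.
|(Patch 1 ∪ Patch 2) ∩ Patch 3| = 1.2857.
|(Patch 1 ∪ Patch 2) ∖ Patch 3| = 21 − 1.2857 = 19.71.

19.71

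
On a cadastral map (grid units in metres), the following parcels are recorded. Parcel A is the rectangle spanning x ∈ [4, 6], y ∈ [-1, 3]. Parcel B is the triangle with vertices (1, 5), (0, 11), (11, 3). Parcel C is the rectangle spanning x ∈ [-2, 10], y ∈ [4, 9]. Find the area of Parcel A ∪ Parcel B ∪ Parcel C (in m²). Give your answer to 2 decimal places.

72.23

By inclusion–exclusion:
Individual areas: |Parcel A| = 8, |Parcel B| = 29, |Parcel C| = 60.
|Parcel A∩Parcel B| = 0.
|Parcel A∩Parcel C| = 0 (no overlap).
|Parcel B∩Parcel C| = 24.7708.
|Parcel A∩Parcel B∩Parcel C| = 0.
|Parcel A ∪ Parcel B ∪ Parcel C| = 97 − 24.7708 + 0 = 72.23.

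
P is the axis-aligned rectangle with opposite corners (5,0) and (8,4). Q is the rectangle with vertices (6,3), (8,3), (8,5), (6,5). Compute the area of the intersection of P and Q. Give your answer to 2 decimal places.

|P∩Q|: x∈[6,8], y∈[3,4] → 2·1 = 2.

2.00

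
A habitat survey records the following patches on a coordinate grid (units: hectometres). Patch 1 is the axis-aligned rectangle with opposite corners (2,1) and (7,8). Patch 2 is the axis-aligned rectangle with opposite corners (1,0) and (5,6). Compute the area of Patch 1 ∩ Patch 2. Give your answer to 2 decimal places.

15.00

|Patch 1∩Patch 2|: x∈[2,5], y∈[1,6] → 3·5 = 15.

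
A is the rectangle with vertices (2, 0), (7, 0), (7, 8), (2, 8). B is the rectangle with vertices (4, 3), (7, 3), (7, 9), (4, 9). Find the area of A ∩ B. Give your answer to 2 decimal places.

|A∩B|: x∈[4,7], y∈[3,8] → 3·5 = 15.

15.00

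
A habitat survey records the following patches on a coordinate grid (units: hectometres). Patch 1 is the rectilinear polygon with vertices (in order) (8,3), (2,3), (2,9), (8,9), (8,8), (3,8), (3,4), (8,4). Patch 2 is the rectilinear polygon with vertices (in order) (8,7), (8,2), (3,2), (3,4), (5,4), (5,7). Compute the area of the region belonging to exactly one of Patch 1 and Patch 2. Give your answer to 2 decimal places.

25.00

|Patch 1| = 16, |Patch 2| = 19, |Patch 1∩Patch 2| = 5.
|Patch 1 △ Patch 2| = |Patch 1| + |Patch 2| − 2·|Patch 1∩Patch 2| = 16 + 19 − 10 = 25.00.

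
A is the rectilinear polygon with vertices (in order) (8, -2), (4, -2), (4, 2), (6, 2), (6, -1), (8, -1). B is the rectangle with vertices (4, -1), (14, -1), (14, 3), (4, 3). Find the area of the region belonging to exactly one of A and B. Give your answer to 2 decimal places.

38.00

|A| = 10, |B| = 40, |A∩B| = 6.
|A △ B| = |A| + |B| − 2·|A∩B| = 10 + 40 − 12 = 38.00.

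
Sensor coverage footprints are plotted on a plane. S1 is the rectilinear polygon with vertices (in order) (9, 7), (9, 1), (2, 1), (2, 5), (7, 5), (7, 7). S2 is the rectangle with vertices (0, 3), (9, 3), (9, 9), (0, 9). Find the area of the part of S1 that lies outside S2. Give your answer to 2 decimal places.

|S1| = 32, |S1∩S2| = 18.
|S1 ∖ S2| = |S1| − |S1∩S2| = 32 − 18 = 14.00.

14.00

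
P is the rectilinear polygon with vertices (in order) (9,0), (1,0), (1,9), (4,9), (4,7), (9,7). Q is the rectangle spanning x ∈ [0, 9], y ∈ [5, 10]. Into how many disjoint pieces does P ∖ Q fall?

1

P ∖ Q is a single connected region.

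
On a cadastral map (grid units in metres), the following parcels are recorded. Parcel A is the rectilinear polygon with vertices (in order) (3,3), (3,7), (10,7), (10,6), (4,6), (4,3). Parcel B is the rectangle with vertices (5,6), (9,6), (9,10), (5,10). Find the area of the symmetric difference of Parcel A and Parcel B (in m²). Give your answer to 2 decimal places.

|Parcel A| = 10, |Parcel B| = 16, |Parcel A∩Parcel B| = 4.
|Parcel A △ Parcel B| = |Parcel A| + |Parcel B| − 2·|Parcel A∩Parcel B| = 10 + 16 − 8 = 18.00.

18.00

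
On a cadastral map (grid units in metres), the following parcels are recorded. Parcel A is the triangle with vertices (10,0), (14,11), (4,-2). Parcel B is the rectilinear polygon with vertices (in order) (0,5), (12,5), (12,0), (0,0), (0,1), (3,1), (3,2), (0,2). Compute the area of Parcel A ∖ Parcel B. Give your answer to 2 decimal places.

|Parcel A| = 29, |Parcel A∩Parcel B| = 17.2378.
|Parcel A ∖ Parcel B| = |Parcel A| − |Parcel A∩Parcel B| = 29 − 17.2378 = 11.76.

11.76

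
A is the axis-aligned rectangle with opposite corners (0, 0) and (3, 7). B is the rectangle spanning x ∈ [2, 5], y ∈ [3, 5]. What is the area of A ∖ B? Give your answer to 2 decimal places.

|A∩B|: x∈[2,3], y∈[3,5] → 1·2 = 2.
|A| = 21.
|A ∖ B| = |A| − |A∩B| = 21 − 2 = 19.00.

19.00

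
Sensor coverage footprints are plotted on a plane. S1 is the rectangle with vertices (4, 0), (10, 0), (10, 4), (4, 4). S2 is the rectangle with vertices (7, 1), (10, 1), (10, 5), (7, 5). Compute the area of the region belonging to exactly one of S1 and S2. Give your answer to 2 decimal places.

|S1∩S2|: x∈[7,10], y∈[1,4] → 3·3 = 9.
|S1 △ S2| = |S1| + |S2| − 2·|S1∩S2| = 24 + 12 − 18 = 18.00.

18.00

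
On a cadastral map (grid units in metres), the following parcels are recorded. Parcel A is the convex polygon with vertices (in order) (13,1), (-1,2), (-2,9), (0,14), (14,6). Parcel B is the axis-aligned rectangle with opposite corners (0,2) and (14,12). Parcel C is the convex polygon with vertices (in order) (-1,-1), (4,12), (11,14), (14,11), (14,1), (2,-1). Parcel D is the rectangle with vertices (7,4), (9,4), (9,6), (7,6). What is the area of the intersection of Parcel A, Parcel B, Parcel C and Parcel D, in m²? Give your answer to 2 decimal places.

4.00

The intersection is the polygon with vertices (7,4), (7,6), (9,6), (9,4).
By the shoelace formula its area is 4.00.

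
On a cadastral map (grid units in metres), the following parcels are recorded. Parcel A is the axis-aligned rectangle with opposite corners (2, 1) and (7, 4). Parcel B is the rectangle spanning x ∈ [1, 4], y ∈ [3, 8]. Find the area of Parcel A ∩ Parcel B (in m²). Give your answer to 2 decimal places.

|Parcel A∩Parcel B|: x∈[2,4], y∈[3,4] → 2·1 = 2.

2.00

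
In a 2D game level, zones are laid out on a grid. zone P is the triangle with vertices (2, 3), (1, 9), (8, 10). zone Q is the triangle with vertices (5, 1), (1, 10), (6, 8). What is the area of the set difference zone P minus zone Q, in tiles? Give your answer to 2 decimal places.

10.73

|zone P| = 21.5, |zone P∩zone Q| = 10.7682.
|zone P ∖ zone Q| = |zone P| − |zone P∩zone Q| = 21.5 − 10.7682 = 10.73.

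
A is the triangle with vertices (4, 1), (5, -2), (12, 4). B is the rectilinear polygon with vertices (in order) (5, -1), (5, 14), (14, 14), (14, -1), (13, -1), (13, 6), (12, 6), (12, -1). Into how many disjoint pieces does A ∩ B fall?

A ∩ B is a single connected region.

1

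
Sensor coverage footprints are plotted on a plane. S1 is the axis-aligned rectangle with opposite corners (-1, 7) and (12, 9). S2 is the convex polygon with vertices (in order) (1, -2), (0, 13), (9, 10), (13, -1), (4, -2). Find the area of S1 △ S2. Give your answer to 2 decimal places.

|S1| = 26, |S2| = 135.5, |S1∩S2| = 18.7879.
|S1 △ S2| = |S1| + |S2| − 2·|S1∩S2| = 26 + 135.5 − 37.5758 = 123.92.

123.92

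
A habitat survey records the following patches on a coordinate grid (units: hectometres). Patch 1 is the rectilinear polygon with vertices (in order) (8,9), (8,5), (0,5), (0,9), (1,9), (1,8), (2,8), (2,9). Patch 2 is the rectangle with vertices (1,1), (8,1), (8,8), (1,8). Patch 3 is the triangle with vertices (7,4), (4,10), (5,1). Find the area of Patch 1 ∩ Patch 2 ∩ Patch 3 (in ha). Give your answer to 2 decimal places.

The intersection is the polygon with vertices (4.556,5), (4.222,8), (5,8), (6.5,5).
By the shoelace formula its area is 4.08.

4.08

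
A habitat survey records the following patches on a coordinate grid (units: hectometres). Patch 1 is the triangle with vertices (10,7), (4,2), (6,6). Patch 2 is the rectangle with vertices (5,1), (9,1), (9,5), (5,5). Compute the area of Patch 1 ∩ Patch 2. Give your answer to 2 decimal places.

2.57

The intersection is the polygon with vertices (5,2.833), (5,4), (5.5,5), (7.6,5).
By the shoelace formula its area is 2.57.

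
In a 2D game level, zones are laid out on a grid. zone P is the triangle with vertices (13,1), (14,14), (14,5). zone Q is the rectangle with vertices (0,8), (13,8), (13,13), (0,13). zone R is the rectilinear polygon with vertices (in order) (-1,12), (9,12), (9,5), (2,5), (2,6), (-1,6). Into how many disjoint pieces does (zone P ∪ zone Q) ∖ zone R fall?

2

(zone P ∪ zone Q) ∖ zone R splits into 2 disjoint pieces (area 4.5, area 29).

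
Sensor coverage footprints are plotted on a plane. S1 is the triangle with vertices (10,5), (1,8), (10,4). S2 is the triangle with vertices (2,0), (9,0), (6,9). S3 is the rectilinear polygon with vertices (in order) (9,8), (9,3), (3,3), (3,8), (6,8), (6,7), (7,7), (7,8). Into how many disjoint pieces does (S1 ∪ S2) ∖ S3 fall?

(S1 ∪ S2) ∖ S3 splits into 4 disjoint pieces (area 0.9444, area 17.5, area 0.2222, area 0.8889).

4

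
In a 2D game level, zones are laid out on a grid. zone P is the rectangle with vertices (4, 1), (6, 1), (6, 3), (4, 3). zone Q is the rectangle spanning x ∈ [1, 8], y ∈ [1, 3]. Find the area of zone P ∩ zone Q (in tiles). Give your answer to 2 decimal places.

4.00

|zone P∩zone Q|: x∈[4,6], y∈[1,3] → 2·2 = 4.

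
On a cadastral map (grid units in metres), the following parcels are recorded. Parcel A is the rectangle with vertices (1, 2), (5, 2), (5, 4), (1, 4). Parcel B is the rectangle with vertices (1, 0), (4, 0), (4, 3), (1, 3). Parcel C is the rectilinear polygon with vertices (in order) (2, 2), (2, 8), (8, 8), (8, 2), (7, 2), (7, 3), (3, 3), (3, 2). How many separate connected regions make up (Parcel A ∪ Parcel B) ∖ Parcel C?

(Parcel A ∪ Parcel B) ∖ Parcel C is a single connected region.

1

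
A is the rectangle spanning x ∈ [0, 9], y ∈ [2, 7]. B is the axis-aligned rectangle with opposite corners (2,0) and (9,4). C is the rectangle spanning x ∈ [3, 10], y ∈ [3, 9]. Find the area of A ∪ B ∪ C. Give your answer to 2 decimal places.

By inclusion–exclusion:
Individual areas: |A| = 45, |B| = 28, |C| = 42.
|A∩B|: x∈[2,9], y∈[2,4] → 7·2 = 14.
|A∩C|: x∈[3,9], y∈[3,7] → 6·4 = 24.
|B∩C|: x∈[3,9], y∈[3,4] → 6·1 = 6.
|A∩B∩C| = 6.
|A ∪ B ∪ C| = 115 − 44 + 6 = 77.00.

77.00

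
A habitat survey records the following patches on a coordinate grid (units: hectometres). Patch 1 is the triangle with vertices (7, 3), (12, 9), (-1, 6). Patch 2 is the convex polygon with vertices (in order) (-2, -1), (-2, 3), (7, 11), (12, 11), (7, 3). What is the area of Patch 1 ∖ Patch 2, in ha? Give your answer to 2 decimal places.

|Patch 1| = 31.5, |Patch 1∩Patch 2| = 26.3378.
|Patch 1 ∖ Patch 2| = |Patch 1| − |Patch 1∩Patch 2| = 31.5 − 26.3378 = 5.16.

5.16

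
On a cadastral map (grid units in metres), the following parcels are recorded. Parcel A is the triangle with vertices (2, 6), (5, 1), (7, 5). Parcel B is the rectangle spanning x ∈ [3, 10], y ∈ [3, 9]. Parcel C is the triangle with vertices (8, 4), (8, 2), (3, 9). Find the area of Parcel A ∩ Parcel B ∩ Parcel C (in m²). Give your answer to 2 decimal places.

0.69

The intersection is the polygon with vertices (7,5), (6.529,4.059), (5.667,5.267).
By the shoelace formula its area is 0.69.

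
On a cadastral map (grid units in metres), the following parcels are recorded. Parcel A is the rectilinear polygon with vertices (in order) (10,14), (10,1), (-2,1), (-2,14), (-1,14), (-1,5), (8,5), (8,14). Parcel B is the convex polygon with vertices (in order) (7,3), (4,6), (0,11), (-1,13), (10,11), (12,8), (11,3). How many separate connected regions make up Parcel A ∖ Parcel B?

Parcel A ∖ Parcel B splits into 2 disjoint pieces (area 5.6364, area 49).

2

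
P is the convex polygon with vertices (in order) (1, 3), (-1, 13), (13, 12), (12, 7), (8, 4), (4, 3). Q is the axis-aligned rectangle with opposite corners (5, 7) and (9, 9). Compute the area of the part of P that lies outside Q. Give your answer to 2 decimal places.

96.50

|P| = 104.5, |P∩Q| = 8.
|P ∖ Q| = |P| − |P∩Q| = 104.5 − 8 = 96.50.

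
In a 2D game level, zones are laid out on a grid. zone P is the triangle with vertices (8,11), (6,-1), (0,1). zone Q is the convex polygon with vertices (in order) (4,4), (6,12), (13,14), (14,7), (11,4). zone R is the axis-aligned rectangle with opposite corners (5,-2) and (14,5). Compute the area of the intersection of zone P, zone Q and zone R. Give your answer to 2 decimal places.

1.92

The intersection is the polygon with vertices (5,4), (5,5), (7,5), (6.833,4).
By the shoelace formula its area is 1.92.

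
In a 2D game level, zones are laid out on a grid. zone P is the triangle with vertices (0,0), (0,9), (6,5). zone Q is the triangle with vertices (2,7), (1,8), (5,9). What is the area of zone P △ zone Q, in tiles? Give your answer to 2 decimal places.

28.29

|zone P| = 27, |zone Q| = 2.5, |zone P∩zone Q| = 0.6061.
|zone P △ zone Q| = |zone P| + |zone Q| − 2·|zone P∩zone Q| = 27 + 2.5 − 1.2121 = 28.29.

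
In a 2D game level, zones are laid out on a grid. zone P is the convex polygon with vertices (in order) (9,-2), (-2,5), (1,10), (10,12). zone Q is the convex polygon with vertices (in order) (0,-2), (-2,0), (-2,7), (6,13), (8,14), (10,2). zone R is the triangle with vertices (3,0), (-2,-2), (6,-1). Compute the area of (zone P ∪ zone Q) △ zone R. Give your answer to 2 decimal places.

|zone P ∪ zone Q| = 138.1045.
|(zone P ∪ zone Q) ∩ zone R| = 2.9235.
|(zone P ∪ zone Q) △ zone R| = 138.1045 + 5.5 − 5.847 = 137.76.

137.76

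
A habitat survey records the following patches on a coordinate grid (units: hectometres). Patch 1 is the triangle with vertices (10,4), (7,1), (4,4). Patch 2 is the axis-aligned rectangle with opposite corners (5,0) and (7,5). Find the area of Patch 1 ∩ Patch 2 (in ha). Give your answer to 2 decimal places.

4.00

The intersection is the polygon with vertices (5,3), (5,4), (7,4), (7,1).
By the shoelace formula its area is 4.00.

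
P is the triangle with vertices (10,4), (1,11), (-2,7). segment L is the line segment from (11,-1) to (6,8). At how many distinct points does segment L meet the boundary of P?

2

The segment meets the boundary at (7.935,4.516), (6.87,6.435).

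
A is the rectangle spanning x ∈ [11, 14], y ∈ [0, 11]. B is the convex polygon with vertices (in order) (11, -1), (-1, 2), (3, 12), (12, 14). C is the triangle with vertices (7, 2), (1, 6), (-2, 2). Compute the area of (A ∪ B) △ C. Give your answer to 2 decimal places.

|A ∪ B| = 160.7333.
|(A ∪ B) ∩ C| = 16.5714.
|(A ∪ B) △ C| = 160.7333 + 18 − 33.1429 = 145.59.

145.59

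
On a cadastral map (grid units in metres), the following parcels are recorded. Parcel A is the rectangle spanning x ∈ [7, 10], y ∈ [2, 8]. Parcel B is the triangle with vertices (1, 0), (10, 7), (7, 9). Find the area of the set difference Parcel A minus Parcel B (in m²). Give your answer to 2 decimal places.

|Parcel A| = 18, |Parcel A∩Parcel B| = 5.75.
|Parcel A ∖ Parcel B| = |Parcel A| − |Parcel A∩Parcel B| = 18 − 5.75 = 12.25.

12.25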